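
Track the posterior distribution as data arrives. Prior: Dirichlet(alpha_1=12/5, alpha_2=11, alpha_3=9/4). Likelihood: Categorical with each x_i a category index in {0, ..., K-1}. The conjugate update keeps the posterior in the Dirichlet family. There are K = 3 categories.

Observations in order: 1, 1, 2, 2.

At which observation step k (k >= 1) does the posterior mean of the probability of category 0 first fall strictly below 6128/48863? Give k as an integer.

k = 4

obs 1: x=1 → posterior Dirichlet(12/5, 12, 9/4)
obs 2: x=1 → posterior Dirichlet(12/5, 13, 9/4)
obs 3: x=2 → posterior Dirichlet(12/5, 13, 13/4)
obs 4: x=2 → posterior Dirichlet(12/5, 13, 17/4)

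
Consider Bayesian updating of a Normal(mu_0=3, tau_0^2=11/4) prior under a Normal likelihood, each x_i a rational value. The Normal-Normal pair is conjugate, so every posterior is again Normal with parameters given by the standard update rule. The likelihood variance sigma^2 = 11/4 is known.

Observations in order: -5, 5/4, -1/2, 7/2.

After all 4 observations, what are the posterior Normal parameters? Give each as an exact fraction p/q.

mu_0=9/20, tau_0^2=11/20

obs 1: x=-5 → posterior Normal(-1, 11/8)
obs 2: x=5/4 → posterior Normal(-1/4, 11/12)
obs 3: x=-1/2 → posterior Normal(-5/16, 11/16)
obs 4: x=7/2 → posterior Normal(9/20, 11/20)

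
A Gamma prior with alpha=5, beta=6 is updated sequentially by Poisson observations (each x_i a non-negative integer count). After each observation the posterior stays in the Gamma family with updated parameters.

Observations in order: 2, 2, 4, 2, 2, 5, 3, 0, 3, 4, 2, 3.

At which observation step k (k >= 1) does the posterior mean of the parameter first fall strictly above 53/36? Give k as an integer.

obs 1: x=2 → posterior Gamma(7, 7)
obs 2: x=2 → posterior Gamma(9, 8)
obs 3: x=4 → posterior Gamma(13, 9)
obs 4: x=2 → posterior Gamma(15, 10)
obs 5: x=2 → posterior Gamma(17, 11)
obs 6: x=5 → posterior Gamma(22, 12)
obs 7: x=3 → posterior Gamma(25, 13)
obs 8: x=0 → posterior Gamma(25, 14)
obs 9: x=3 → posterior Gamma(28, 15)
obs 10: x=4 → posterior Gamma(32, 16)
obs 11: x=2 → posterior Gamma(34, 17)
obs 12: x=3 → posterior Gamma(37, 18)

k = 4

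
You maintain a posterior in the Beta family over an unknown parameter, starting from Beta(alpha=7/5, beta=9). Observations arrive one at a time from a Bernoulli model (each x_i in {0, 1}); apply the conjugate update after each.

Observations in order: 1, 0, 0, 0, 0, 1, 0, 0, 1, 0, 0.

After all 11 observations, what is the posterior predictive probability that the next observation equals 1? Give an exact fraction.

22/107

obs 1: x=1 → posterior Beta(12/5, 9)
obs 2: x=0 → posterior Beta(12/5, 10)
obs 3: x=0 → posterior Beta(12/5, 11)
obs 4: x=0 → posterior Beta(12/5, 12)
obs 5: x=0 → posterior Beta(12/5, 13)
obs 6: x=1 → posterior Beta(17/5, 13)
obs 7: x=0 → posterior Beta(17/5, 14)
obs 8: x=0 → posterior Beta(17/5, 15)
obs 9: x=1 → posterior Beta(22/5, 15)
obs 10: x=0 → posterior Beta(22/5, 16)
obs 11: x=0 → posterior Beta(22/5, 17)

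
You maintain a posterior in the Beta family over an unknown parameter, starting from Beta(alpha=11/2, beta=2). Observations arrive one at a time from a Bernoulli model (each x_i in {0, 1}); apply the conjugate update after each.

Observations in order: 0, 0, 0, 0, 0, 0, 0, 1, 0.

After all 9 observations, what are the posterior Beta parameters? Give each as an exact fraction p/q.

alpha=13/2, beta=10

obs 1: x=0 → posterior Beta(11/2, 3)
obs 2: x=0 → posterior Beta(11/2, 4)
obs 3: x=0 → posterior Beta(11/2, 5)
obs 4: x=0 → posterior Beta(11/2, 6)
obs 5: x=0 → posterior Beta(11/2, 7)
obs 6: x=0 → posterior Beta(11/2, 8)
obs 7: x=0 → posterior Beta(11/2, 9)
obs 8: x=1 → posterior Beta(13/2, 9)
obs 9: x=0 → posterior Beta(13/2, 10)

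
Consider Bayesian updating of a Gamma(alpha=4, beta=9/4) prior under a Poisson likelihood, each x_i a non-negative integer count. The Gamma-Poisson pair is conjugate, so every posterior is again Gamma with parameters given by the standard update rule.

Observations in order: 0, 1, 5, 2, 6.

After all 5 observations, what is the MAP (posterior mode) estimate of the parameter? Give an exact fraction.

obs 1: x=0 → posterior Gamma(4, 13/4)
obs 2: x=1 → posterior Gamma(5, 17/4)
obs 3: x=5 → posterior Gamma(10, 21/4)
obs 4: x=2 → posterior Gamma(12, 25/4)
obs 5: x=6 → posterior Gamma(18, 29/4)

68/29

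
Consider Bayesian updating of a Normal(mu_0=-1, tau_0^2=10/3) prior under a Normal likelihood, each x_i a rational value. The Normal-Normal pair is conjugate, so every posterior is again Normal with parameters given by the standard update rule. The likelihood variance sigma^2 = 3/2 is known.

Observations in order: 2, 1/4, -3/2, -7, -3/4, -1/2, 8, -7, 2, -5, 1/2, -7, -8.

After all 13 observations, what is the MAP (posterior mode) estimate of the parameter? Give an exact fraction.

obs 1: x=2 → posterior Normal(31/29, 30/29)
obs 2: x=1/4 → posterior Normal(36/49, 30/49)
obs 3: x=-3/2 → posterior Normal(2/23, 10/23)
obs 4: x=-7 → posterior Normal(-134/89, 30/89)
obs 5: x=-3/4 → posterior Normal(-149/109, 30/109)
obs 6: x=-1/2 → posterior Normal(-53/43, 10/43)
obs 7: x=8 → posterior Normal(1/149, 30/149)
obs 8: x=-7 → posterior Normal(-139/169, 30/169)
obs 9: x=2 → posterior Normal(-11/21, 10/63)
obs 10: x=-5 → posterior Normal(-199/209, 30/209)
obs 11: x=1/2 → posterior Normal(-189/229, 30/229)
obs 12: x=-7 → posterior Normal(-329/249, 10/83)
obs 13: x=-8 → posterior Normal(-489/269, 30/269)

-489/269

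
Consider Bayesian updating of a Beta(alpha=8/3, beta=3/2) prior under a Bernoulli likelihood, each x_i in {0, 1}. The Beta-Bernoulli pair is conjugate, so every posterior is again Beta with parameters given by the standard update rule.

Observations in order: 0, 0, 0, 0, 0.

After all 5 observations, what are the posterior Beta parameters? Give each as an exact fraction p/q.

alpha=8/3, beta=13/2

obs 1: x=0 → posterior Beta(8/3, 5/2)
obs 2: x=0 → posterior Beta(8/3, 7/2)
obs 3: x=0 → posterior Beta(8/3, 9/2)
obs 4: x=0 → posterior Beta(8/3, 11/2)
obs 5: x=0 → posterior Beta(8/3, 13/2)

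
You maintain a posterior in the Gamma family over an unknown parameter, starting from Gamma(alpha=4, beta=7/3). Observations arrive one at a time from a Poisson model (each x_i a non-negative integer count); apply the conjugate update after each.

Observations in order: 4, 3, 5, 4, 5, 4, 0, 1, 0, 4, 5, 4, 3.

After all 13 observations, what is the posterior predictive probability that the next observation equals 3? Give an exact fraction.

14327476279700519711524577229978884696017877385886663850972361444010491614626578432/66009724686219550843768321818371771650147004059278069406814190436565131829325062449

obs 1: x=4 → posterior Gamma(8, 10/3)
obs 2: x=3 → posterior Gamma(11, 13/3)
obs 3: x=5 → posterior Gamma(16, 16/3)
obs 4: x=4 → posterior Gamma(20, 19/3)
obs 5: x=5 → posterior Gamma(25, 22/3)
obs 6: x=4 → posterior Gamma(29, 25/3)
obs 7: x=0 → posterior Gamma(29, 28/3)
obs 8: x=1 → posterior Gamma(30, 31/3)
obs 9: x=0 → posterior Gamma(30, 34/3)
obs 10: x=4 → posterior Gamma(34, 37/3)
obs 11: x=5 → posterior Gamma(39, 40/3)
obs 12: x=4 → posterior Gamma(43, 43/3)
obs 13: x=3 → posterior Gamma(46, 46/3)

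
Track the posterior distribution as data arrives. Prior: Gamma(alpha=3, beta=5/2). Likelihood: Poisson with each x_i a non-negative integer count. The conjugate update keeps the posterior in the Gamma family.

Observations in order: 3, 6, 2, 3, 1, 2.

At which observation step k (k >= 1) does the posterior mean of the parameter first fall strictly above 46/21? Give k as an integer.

obs 1: x=3 → posterior Gamma(6, 7/2)
obs 2: x=6 → posterior Gamma(12, 9/2)
obs 3: x=2 → posterior Gamma(14, 11/2)
obs 4: x=3 → posterior Gamma(17, 13/2)
obs 5: x=1 → posterior Gamma(18, 15/2)
obs 6: x=2 → posterior Gamma(20, 17/2)

k = 2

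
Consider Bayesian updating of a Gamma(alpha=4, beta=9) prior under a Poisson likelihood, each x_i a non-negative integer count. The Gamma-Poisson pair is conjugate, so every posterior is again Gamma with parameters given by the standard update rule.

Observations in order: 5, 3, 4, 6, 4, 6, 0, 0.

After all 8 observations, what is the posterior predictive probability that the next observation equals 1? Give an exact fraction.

2367911594760467245844106297320951247361/8295502338540383779843404518342969524224

obs 1: x=5 → posterior Gamma(9, 10)
obs 2: x=3 → posterior Gamma(12, 11)
obs 3: x=4 → posterior Gamma(16, 12)
obs 4: x=6 → posterior Gamma(22, 13)
obs 5: x=4 → posterior Gamma(26, 14)
obs 6: x=6 → posterior Gamma(32, 15)
obs 7: x=0 → posterior Gamma(32, 16)
obs 8: x=0 → posterior Gamma(32, 17)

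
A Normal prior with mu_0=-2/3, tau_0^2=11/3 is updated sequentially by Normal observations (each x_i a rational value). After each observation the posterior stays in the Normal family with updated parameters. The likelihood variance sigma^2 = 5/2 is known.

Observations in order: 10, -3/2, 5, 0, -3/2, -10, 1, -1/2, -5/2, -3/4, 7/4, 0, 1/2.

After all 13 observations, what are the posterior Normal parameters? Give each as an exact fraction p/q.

mu_0=23/301, tau_0^2=55/301

obs 1: x=10 → posterior Normal(210/37, 55/37)
obs 2: x=-3/2 → posterior Normal(3, 55/59)
obs 3: x=5 → posterior Normal(287/81, 55/81)
obs 4: x=0 → posterior Normal(287/103, 55/103)
obs 5: x=-3/2 → posterior Normal(254/125, 11/25)
obs 6: x=-10 → posterior Normal(34/147, 55/147)
obs 7: x=1 → posterior Normal(56/169, 55/169)
obs 8: x=-1/2 → posterior Normal(45/191, 55/191)
obs 9: x=-5/2 → posterior Normal(-10/213, 55/213)
obs 10: x=-3/4 → posterior Normal(-53/470, 11/47)
obs 11: x=7/4 → posterior Normal(12/257, 55/257)
obs 12: x=0 → posterior Normal(4/93, 55/279)
obs 13: x=1/2 → posterior Normal(23/301, 55/301)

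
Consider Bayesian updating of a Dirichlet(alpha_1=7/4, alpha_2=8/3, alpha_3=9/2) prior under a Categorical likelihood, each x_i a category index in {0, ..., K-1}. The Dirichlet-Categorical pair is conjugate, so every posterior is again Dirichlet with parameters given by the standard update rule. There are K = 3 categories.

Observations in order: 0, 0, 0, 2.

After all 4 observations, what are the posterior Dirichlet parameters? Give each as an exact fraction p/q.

obs 1: x=0 → posterior Dirichlet(11/4, 8/3, 9/2)
obs 2: x=0 → posterior Dirichlet(15/4, 8/3, 9/2)
obs 3: x=0 → posterior Dirichlet(19/4, 8/3, 9/2)
obs 4: x=2 → posterior Dirichlet(19/4, 8/3, 11/2)

alpha_1=19/4, alpha_2=8/3, alpha_3=11/2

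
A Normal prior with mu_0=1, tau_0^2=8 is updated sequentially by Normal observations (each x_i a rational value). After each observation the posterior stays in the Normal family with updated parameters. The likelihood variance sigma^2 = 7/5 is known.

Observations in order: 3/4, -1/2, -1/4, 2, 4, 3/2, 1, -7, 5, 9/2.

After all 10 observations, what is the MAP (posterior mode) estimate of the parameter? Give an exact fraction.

obs 1: x=3/4 → posterior Normal(37/47, 56/47)
obs 2: x=-1/2 → posterior Normal(17/87, 56/87)
obs 3: x=-1/4 → posterior Normal(7/127, 56/127)
obs 4: x=2 → posterior Normal(87/167, 56/167)
obs 5: x=4 → posterior Normal(247/207, 56/207)
obs 6: x=3/2 → posterior Normal(307/247, 56/247)
obs 7: x=1 → posterior Normal(347/287, 8/41)
obs 8: x=-7 → posterior Normal(67/327, 56/327)
obs 9: x=5 → posterior Normal(267/367, 56/367)
obs 10: x=9/2 → posterior Normal(447/407, 56/407)

447/407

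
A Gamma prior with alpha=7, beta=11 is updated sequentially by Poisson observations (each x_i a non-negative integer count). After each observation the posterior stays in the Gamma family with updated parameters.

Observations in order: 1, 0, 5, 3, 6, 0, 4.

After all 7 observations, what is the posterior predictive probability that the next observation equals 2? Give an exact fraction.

152192148894738535140256762375962624/638411683925748518131605316913942641

obs 1: x=1 → posterior Gamma(8, 12)
obs 2: x=0 → posterior Gamma(8, 13)
obs 3: x=5 → posterior Gamma(13, 14)
obs 4: x=3 → posterior Gamma(16, 15)
obs 5: x=6 → posterior Gamma(22, 16)
obs 6: x=0 → posterior Gamma(22, 17)
obs 7: x=4 → posterior Gamma(26, 18)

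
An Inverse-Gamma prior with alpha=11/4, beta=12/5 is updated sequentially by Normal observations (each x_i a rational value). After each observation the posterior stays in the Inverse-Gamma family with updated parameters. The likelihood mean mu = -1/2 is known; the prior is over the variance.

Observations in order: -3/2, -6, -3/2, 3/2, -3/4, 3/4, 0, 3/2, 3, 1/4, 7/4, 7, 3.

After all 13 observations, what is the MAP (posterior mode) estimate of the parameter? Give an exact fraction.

1333/205

obs 1: x=-3/2 → posterior Inverse-Gamma(13/4, 29/10)
obs 2: x=-6 → posterior Inverse-Gamma(15/4, 721/40)
obs 3: x=-3/2 → posterior Inverse-Gamma(17/4, 741/40)
obs 4: x=3/2 → posterior Inverse-Gamma(19/4, 821/40)
obs 5: x=-3/4 → posterior Inverse-Gamma(21/4, 3289/160)
obs 6: x=3/4 → posterior Inverse-Gamma(23/4, 1707/80)
obs 7: x=0 → posterior Inverse-Gamma(25/4, 1717/80)
obs 8: x=3/2 → posterior Inverse-Gamma(27/4, 1877/80)
obs 9: x=3 → posterior Inverse-Gamma(29/4, 2367/80)
obs 10: x=1/4 → posterior Inverse-Gamma(31/4, 4779/160)
obs 11: x=7/4 → posterior Inverse-Gamma(33/4, 162/5)
obs 12: x=7 → posterior Inverse-Gamma(35/4, 2421/40)
obs 13: x=3 → posterior Inverse-Gamma(37/4, 1333/20)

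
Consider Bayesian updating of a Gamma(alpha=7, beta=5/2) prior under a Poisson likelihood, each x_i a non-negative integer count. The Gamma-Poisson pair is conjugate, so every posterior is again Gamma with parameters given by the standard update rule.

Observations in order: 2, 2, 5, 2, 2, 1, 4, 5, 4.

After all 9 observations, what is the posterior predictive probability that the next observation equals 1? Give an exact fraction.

obs 1: x=2 → posterior Gamma(9, 7/2)
obs 2: x=2 → posterior Gamma(11, 9/2)
obs 3: x=5 → posterior Gamma(16, 11/2)
obs 4: x=2 → posterior Gamma(18, 13/2)
obs 5: x=2 → posterior Gamma(20, 15/2)
obs 6: x=1 → posterior Gamma(21, 17/2)
obs 7: x=4 → posterior Gamma(25, 19/2)
obs 8: x=5 → posterior Gamma(30, 21/2)
obs 9: x=4 → posterior Gamma(34, 23/2)

1352867728884392023447357413752510995225084129412/8470329472543003390683225006796419620513916015625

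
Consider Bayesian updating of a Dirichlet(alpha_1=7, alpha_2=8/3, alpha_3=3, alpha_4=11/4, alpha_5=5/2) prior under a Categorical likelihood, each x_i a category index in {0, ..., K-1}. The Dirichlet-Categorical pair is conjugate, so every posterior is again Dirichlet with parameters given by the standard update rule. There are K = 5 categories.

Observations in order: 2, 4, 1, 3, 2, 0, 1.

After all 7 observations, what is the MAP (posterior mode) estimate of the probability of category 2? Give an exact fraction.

48/239

obs 1: x=2 → posterior Dirichlet(7, 8/3, 4, 11/4, 5/2)
obs 2: x=4 → posterior Dirichlet(7, 8/3, 4, 11/4, 7/2)
obs 3: x=1 → posterior Dirichlet(7, 11/3, 4, 11/4, 7/2)
obs 4: x=3 → posterior Dirichlet(7, 11/3, 4, 15/4, 7/2)
obs 5: x=2 → posterior Dirichlet(7, 11/3, 5, 15/4, 7/2)
obs 6: x=0 → posterior Dirichlet(8, 11/3, 5, 15/4, 7/2)
obs 7: x=1 → posterior Dirichlet(8, 14/3, 5, 15/4, 7/2)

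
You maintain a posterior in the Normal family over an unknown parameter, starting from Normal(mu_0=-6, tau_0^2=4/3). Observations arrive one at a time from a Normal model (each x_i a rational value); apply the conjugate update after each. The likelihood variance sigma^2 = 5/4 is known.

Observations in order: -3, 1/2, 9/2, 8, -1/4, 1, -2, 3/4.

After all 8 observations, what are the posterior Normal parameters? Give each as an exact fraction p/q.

mu_0=62/143, tau_0^2=20/143

obs 1: x=-3 → posterior Normal(-138/31, 20/31)
obs 2: x=1/2 → posterior Normal(-130/47, 20/47)
obs 3: x=9/2 → posterior Normal(-58/63, 20/63)
obs 4: x=8 → posterior Normal(70/79, 20/79)
obs 5: x=-1/4 → posterior Normal(66/95, 4/19)
obs 6: x=1 → posterior Normal(82/111, 20/111)
obs 7: x=-2 → posterior Normal(50/127, 20/127)
obs 8: x=3/4 → posterior Normal(62/143, 20/143)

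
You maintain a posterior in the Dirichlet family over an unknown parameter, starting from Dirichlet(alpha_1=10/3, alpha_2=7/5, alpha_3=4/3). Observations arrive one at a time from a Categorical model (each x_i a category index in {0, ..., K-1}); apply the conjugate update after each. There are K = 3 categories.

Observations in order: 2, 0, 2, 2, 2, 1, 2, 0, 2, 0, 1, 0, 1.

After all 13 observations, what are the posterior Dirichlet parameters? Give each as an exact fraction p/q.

obs 1: x=2 → posterior Dirichlet(10/3, 7/5, 7/3)
obs 2: x=0 → posterior Dirichlet(13/3, 7/5, 7/3)
obs 3: x=2 → posterior Dirichlet(13/3, 7/5, 10/3)
obs 4: x=2 → posterior Dirichlet(13/3, 7/5, 13/3)
obs 5: x=2 → posterior Dirichlet(13/3, 7/5, 16/3)
obs 6: x=1 → posterior Dirichlet(13/3, 12/5, 16/3)
obs 7: x=2 → posterior Dirichlet(13/3, 12/5, 19/3)
obs 8: x=0 → posterior Dirichlet(16/3, 12/5, 19/3)
obs 9: x=2 → posterior Dirichlet(16/3, 12/5, 22/3)
obs 10: x=0 → posterior Dirichlet(19/3, 12/5, 22/3)
obs 11: x=1 → posterior Dirichlet(19/3, 17/5, 22/3)
obs 12: x=0 → posterior Dirichlet(22/3, 17/5, 22/3)
obs 13: x=1 → posterior Dirichlet(22/3, 22/5, 22/3)

alpha_1=22/3, alpha_2=22/5, alpha_3=22/3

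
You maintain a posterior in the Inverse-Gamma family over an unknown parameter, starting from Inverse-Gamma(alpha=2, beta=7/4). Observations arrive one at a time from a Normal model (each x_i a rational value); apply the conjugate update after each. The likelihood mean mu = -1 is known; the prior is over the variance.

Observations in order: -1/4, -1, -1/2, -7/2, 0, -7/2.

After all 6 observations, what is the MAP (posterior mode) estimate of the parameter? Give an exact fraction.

95/64

obs 1: x=-1/4 → posterior Inverse-Gamma(5/2, 65/32)
obs 2: x=-1 → posterior Inverse-Gamma(3, 65/32)
obs 3: x=-1/2 → posterior Inverse-Gamma(7/2, 69/32)
obs 4: x=-7/2 → posterior Inverse-Gamma(4, 169/32)
obs 5: x=0 → posterior Inverse-Gamma(9/2, 185/32)
obs 6: x=-7/2 → posterior Inverse-Gamma(5, 285/32)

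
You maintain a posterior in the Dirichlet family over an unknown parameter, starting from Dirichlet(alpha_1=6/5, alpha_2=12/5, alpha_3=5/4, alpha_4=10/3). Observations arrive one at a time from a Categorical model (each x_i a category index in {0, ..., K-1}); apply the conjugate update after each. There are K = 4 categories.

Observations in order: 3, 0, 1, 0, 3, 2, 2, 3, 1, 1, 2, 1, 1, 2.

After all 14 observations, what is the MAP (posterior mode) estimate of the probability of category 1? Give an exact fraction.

384/1091

obs 1: x=3 → posterior Dirichlet(6/5, 12/5, 5/4, 13/3)
obs 2: x=0 → posterior Dirichlet(11/5, 12/5, 5/4, 13/3)
obs 3: x=1 → posterior Dirichlet(11/5, 17/5, 5/4, 13/3)
obs 4: x=0 → posterior Dirichlet(16/5, 17/5, 5/4, 13/3)
obs 5: x=3 → posterior Dirichlet(16/5, 17/5, 5/4, 16/3)
obs 6: x=2 → posterior Dirichlet(16/5, 17/5, 9/4, 16/3)
obs 7: x=2 → posterior Dirichlet(16/5, 17/5, 13/4, 16/3)
obs 8: x=3 → posterior Dirichlet(16/5, 17/5, 13/4, 19/3)
obs 9: x=1 → posterior Dirichlet(16/5, 22/5, 13/4, 19/3)
obs 10: x=1 → posterior Dirichlet(16/5, 27/5, 13/4, 19/3)
obs 11: x=2 → posterior Dirichlet(16/5, 27/5, 17/4, 19/3)
obs 12: x=1 → posterior Dirichlet(16/5, 32/5, 17/4, 19/3)
obs 13: x=1 → posterior Dirichlet(16/5, 37/5, 17/4, 19/3)
obs 14: x=2 → posterior Dirichlet(16/5, 37/5, 21/4, 19/3)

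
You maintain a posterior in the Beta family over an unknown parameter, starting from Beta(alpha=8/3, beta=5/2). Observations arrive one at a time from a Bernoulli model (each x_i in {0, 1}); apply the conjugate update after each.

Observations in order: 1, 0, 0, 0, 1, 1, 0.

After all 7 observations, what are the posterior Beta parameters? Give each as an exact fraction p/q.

alpha=17/3, beta=13/2

obs 1: x=1 → posterior Beta(11/3, 5/2)
obs 2: x=0 → posterior Beta(11/3, 7/2)
obs 3: x=0 → posterior Beta(11/3, 9/2)
obs 4: x=0 → posterior Beta(11/3, 11/2)
obs 5: x=1 → posterior Beta(14/3, 11/2)
obs 6: x=1 → posterior Beta(17/3, 11/2)
obs 7: x=0 → posterior Beta(17/3, 13/2)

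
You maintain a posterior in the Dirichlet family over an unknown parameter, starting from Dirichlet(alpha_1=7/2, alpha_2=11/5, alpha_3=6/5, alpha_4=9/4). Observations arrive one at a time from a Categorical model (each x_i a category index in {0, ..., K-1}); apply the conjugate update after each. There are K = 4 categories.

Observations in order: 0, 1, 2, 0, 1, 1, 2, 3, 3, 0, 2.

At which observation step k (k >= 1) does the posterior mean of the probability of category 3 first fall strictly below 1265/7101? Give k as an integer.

k = 4

obs 1: x=0 → posterior Dirichlet(9/2, 11/5, 6/5, 9/4)
obs 2: x=1 → posterior Dirichlet(9/2, 16/5, 6/5, 9/4)
obs 3: x=2 → posterior Dirichlet(9/2, 16/5, 11/5, 9/4)
obs 4: x=0 → posterior Dirichlet(11/2, 16/5, 11/5, 9/4)
obs 5: x=1 → posterior Dirichlet(11/2, 21/5, 11/5, 9/4)
obs 6: x=1 → posterior Dirichlet(11/2, 26/5, 11/5, 9/4)
obs 7: x=2 → posterior Dirichlet(11/2, 26/5, 16/5, 9/4)
obs 8: x=3 → posterior Dirichlet(11/2, 26/5, 16/5, 13/4)
obs 9: x=3 → posterior Dirichlet(11/2, 26/5, 16/5, 17/4)
obs 10: x=0 → posterior Dirichlet(13/2, 26/5, 16/5, 17/4)
obs 11: x=2 → posterior Dirichlet(13/2, 26/5, 21/5, 17/4)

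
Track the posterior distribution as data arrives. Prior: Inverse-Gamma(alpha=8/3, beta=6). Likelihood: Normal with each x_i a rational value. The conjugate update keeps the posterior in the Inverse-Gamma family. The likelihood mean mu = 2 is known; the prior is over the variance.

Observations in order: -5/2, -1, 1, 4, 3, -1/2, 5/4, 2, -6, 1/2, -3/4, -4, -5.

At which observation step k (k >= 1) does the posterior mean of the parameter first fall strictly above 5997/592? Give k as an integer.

k = 12

obs 1: x=-5/2 → posterior Inverse-Gamma(19/6, 129/8)
obs 2: x=-1 → posterior Inverse-Gamma(11/3, 165/8)
obs 3: x=1 → posterior Inverse-Gamma(25/6, 169/8)
obs 4: x=4 → posterior Inverse-Gamma(14/3, 185/8)
obs 5: x=3 → posterior Inverse-Gamma(31/6, 189/8)
obs 6: x=-1/2 → posterior Inverse-Gamma(17/3, 107/4)
obs 7: x=5/4 → posterior Inverse-Gamma(37/6, 865/32)
obs 8: x=2 → posterior Inverse-Gamma(20/3, 865/32)
obs 9: x=-6 → posterior Inverse-Gamma(43/6, 1889/32)
obs 10: x=1/2 → posterior Inverse-Gamma(23/3, 1925/32)
obs 11: x=-3/4 → posterior Inverse-Gamma(49/6, 1023/16)
obs 12: x=-4 → posterior Inverse-Gamma(26/3, 1311/16)
obs 13: x=-5 → posterior Inverse-Gamma(55/6, 1703/16)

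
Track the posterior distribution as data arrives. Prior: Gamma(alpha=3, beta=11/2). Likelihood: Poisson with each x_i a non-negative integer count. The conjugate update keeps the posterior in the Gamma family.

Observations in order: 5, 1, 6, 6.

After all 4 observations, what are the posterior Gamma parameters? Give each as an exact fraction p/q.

alpha=21, beta=19/2

obs 1: x=5 → posterior Gamma(8, 13/2)
obs 2: x=1 → posterior Gamma(9, 15/2)
obs 3: x=6 → posterior Gamma(15, 17/2)
obs 4: x=6 → posterior Gamma(21, 19/2)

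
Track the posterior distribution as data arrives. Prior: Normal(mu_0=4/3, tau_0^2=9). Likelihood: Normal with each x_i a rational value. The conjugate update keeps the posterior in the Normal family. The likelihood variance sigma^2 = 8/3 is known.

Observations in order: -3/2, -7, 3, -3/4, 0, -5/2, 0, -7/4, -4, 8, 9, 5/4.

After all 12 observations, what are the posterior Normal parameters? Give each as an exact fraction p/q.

obs 1: x=-3/2 → posterior Normal(-179/210, 72/35)
obs 2: x=-7 → posterior Normal(-1313/372, 36/31)
obs 3: x=3 → posterior Normal(-827/534, 72/89)
obs 4: x=-3/4 → posterior Normal(-1897/1392, 18/29)
obs 5: x=0 → posterior Normal(-1897/1716, 72/143)
obs 6: x=-5/2 → posterior Normal(-2707/2040, 36/85)
obs 7: x=0 → posterior Normal(-2707/2364, 72/197)
obs 8: x=-7/4 → posterior Normal(-1637/1344, 9/28)
obs 9: x=-4 → posterior Normal(-2285/1506, 72/251)
obs 10: x=8 → posterior Normal(-989/1668, 36/139)
obs 11: x=9 → posterior Normal(469/1830, 72/305)
obs 12: x=5/4 → posterior Normal(1343/3984, 18/83)

mu_0=1343/3984, tau_0^2=18/83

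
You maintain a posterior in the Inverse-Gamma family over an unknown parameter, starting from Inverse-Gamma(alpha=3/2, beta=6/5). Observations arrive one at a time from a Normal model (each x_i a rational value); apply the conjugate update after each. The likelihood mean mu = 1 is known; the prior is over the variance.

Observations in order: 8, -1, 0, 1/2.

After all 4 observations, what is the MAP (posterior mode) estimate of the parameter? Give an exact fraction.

1133/180

obs 1: x=8 → posterior Inverse-Gamma(2, 257/10)
obs 2: x=-1 → posterior Inverse-Gamma(5/2, 277/10)
obs 3: x=0 → posterior Inverse-Gamma(3, 141/5)
obs 4: x=1/2 → posterior Inverse-Gamma(7/2, 1133/40)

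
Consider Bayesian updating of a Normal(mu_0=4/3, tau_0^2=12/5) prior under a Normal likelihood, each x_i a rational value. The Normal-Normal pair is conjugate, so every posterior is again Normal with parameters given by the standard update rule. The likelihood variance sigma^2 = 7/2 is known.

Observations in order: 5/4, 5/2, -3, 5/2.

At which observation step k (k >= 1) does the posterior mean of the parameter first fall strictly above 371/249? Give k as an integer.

k = 2

obs 1: x=5/4 → posterior Normal(230/177, 84/59)
obs 2: x=5/2 → posterior Normal(410/249, 84/83)
obs 3: x=-3 → posterior Normal(194/321, 84/107)
obs 4: x=5/2 → posterior Normal(374/393, 84/131)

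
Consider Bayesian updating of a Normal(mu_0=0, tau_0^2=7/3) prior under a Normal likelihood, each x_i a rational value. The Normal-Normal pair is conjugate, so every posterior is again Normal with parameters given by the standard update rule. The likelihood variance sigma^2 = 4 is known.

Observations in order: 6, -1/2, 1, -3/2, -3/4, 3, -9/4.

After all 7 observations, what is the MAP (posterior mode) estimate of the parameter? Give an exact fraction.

35/61

obs 1: x=6 → posterior Normal(42/19, 28/19)
obs 2: x=-1/2 → posterior Normal(77/52, 14/13)
obs 3: x=1 → posterior Normal(91/66, 28/33)
obs 4: x=-3/2 → posterior Normal(7/8, 7/10)
obs 5: x=-3/4 → posterior Normal(119/188, 28/47)
obs 6: x=3 → posterior Normal(203/216, 14/27)
obs 7: x=-9/4 → posterior Normal(35/61, 28/61)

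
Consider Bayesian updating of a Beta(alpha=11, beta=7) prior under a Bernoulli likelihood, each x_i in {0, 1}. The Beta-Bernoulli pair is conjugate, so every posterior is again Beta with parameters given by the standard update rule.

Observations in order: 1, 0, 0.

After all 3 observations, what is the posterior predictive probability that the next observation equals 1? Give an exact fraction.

4/7

obs 1: x=1 → posterior Beta(12, 7)
obs 2: x=0 → posterior Beta(12, 8)
obs 3: x=0 → posterior Beta(12, 9)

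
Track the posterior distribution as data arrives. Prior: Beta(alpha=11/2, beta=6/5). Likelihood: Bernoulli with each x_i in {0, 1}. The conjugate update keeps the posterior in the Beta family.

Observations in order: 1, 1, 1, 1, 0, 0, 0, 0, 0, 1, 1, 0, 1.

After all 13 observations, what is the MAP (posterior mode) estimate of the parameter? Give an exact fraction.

115/177

obs 1: x=1 → posterior Beta(13/2, 6/5)
obs 2: x=1 → posterior Beta(15/2, 6/5)
obs 3: x=1 → posterior Beta(17/2, 6/5)
obs 4: x=1 → posterior Beta(19/2, 6/5)
obs 5: x=0 → posterior Beta(19/2, 11/5)
obs 6: x=0 → posterior Beta(19/2, 16/5)
obs 7: x=0 → posterior Beta(19/2, 21/5)
obs 8: x=0 → posterior Beta(19/2, 26/5)
obs 9: x=0 → posterior Beta(19/2, 31/5)
obs 10: x=1 → posterior Beta(21/2, 31/5)
obs 11: x=1 → posterior Beta(23/2, 31/5)
obs 12: x=0 → posterior Beta(23/2, 36/5)
obs 13: x=1 → posterior Beta(25/2, 36/5)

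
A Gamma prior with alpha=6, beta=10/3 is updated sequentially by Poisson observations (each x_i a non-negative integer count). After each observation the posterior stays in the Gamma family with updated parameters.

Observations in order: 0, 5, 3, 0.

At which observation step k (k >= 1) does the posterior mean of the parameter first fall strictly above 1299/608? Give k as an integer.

obs 1: x=0 → posterior Gamma(6, 13/3)
obs 2: x=5 → posterior Gamma(11, 16/3)
obs 3: x=3 → posterior Gamma(14, 19/3)
obs 4: x=0 → posterior Gamma(14, 22/3)

k = 3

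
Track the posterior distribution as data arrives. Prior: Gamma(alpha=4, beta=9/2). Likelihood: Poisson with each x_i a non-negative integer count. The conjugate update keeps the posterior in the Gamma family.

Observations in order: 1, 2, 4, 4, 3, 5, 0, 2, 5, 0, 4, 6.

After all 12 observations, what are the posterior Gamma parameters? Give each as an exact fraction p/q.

alpha=40, beta=33/2

obs 1: x=1 → posterior Gamma(5, 11/2)
obs 2: x=2 → posterior Gamma(7, 13/2)
obs 3: x=4 → posterior Gamma(11, 15/2)
obs 4: x=4 → posterior Gamma(15, 17/2)
obs 5: x=3 → posterior Gamma(18, 19/2)
obs 6: x=5 → posterior Gamma(23, 21/2)
obs 7: x=0 → posterior Gamma(23, 23/2)
obs 8: x=2 → posterior Gamma(25, 25/2)
obs 9: x=5 → posterior Gamma(30, 27/2)
obs 10: x=0 → posterior Gamma(30, 29/2)
obs 11: x=4 → posterior Gamma(34, 31/2)
obs 12: x=6 → posterior Gamma(40, 33/2)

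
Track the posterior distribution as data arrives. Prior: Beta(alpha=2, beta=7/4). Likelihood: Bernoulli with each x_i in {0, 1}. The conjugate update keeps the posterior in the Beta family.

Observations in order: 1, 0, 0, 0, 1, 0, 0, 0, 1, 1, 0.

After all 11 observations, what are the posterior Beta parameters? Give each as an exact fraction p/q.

alpha=6, beta=35/4

obs 1: x=1 → posterior Beta(3, 7/4)
obs 2: x=0 → posterior Beta(3, 11/4)
obs 3: x=0 → posterior Beta(3, 15/4)
obs 4: x=0 → posterior Beta(3, 19/4)
obs 5: x=1 → posterior Beta(4, 19/4)
obs 6: x=0 → posterior Beta(4, 23/4)
obs 7: x=0 → posterior Beta(4, 27/4)
obs 8: x=0 → posterior Beta(4, 31/4)
obs 9: x=1 → posterior Beta(5, 31/4)
obs 10: x=1 → posterior Beta(6, 31/4)
obs 11: x=0 → posterior Beta(6, 35/4)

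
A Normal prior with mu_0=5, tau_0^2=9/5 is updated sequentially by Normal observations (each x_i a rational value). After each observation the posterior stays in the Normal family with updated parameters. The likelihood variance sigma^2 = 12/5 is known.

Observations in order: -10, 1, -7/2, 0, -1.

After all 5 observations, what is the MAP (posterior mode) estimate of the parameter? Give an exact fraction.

-41/38

obs 1: x=-10 → posterior Normal(-10/7, 36/35)
obs 2: x=1 → posterior Normal(-7/10, 18/25)
obs 3: x=-7/2 → posterior Normal(-35/26, 36/65)
obs 4: x=0 → posterior Normal(-35/32, 9/20)
obs 5: x=-1 → posterior Normal(-41/38, 36/95)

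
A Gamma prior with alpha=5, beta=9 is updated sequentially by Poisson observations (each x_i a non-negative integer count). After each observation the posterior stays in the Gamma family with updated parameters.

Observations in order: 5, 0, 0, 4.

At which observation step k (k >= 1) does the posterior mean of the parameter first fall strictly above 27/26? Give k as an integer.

obs 1: x=5 → posterior Gamma(10, 10)
obs 2: x=0 → posterior Gamma(10, 11)
obs 3: x=0 → posterior Gamma(10, 12)
obs 4: x=4 → posterior Gamma(14, 13)

k = 4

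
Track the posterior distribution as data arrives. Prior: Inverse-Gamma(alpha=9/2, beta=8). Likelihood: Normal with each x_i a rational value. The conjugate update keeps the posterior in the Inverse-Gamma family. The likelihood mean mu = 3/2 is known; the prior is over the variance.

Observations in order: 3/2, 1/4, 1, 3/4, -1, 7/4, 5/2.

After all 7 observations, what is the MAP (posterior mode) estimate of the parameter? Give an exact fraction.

137/96

obs 1: x=3/2 → posterior Inverse-Gamma(5, 8)
obs 2: x=1/4 → posterior Inverse-Gamma(11/2, 281/32)
obs 3: x=1 → posterior Inverse-Gamma(6, 285/32)
obs 4: x=3/4 → posterior Inverse-Gamma(13/2, 147/16)
obs 5: x=-1 → posterior Inverse-Gamma(7, 197/16)
obs 6: x=7/4 → posterior Inverse-Gamma(15/2, 395/32)
obs 7: x=5/2 → posterior Inverse-Gamma(8, 411/32)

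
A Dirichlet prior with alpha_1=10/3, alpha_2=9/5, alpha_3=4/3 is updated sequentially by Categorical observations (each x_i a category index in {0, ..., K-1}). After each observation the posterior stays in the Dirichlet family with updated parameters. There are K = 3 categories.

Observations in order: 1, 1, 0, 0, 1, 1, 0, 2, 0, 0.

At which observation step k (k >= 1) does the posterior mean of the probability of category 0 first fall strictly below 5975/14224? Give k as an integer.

obs 1: x=1 → posterior Dirichlet(10/3, 14/5, 4/3)
obs 2: x=1 → posterior Dirichlet(10/3, 19/5, 4/3)
obs 3: x=0 → posterior Dirichlet(13/3, 19/5, 4/3)
obs 4: x=0 → posterior Dirichlet(16/3, 19/5, 4/3)
obs 5: x=1 → posterior Dirichlet(16/3, 24/5, 4/3)
obs 6: x=1 → posterior Dirichlet(16/3, 29/5, 4/3)
obs 7: x=0 → posterior Dirichlet(19/3, 29/5, 4/3)
obs 8: x=2 → posterior Dirichlet(19/3, 29/5, 7/3)
obs 9: x=0 → posterior Dirichlet(22/3, 29/5, 7/3)
obs 10: x=0 → posterior Dirichlet(25/3, 29/5, 7/3)

k = 2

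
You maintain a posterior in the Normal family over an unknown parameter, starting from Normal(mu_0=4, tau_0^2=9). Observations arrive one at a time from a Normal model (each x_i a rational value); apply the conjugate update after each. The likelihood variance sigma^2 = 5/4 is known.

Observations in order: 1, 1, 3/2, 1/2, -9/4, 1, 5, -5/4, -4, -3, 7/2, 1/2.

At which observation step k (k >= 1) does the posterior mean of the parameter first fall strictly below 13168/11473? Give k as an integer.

obs 1: x=1 → posterior Normal(56/41, 45/41)
obs 2: x=1 → posterior Normal(92/77, 45/77)
obs 3: x=3/2 → posterior Normal(146/113, 45/113)
obs 4: x=1/2 → posterior Normal(164/149, 45/149)
obs 5: x=-9/4 → posterior Normal(83/185, 9/37)
obs 6: x=1 → posterior Normal(7/13, 45/221)
obs 7: x=5 → posterior Normal(299/257, 45/257)
obs 8: x=-5/4 → posterior Normal(254/293, 45/293)
obs 9: x=-4 → posterior Normal(110/329, 45/329)
obs 10: x=-3 → posterior Normal(2/365, 9/73)
obs 11: x=7/2 → posterior Normal(128/401, 45/401)
obs 12: x=1/2 → posterior Normal(146/437, 45/437)

k = 4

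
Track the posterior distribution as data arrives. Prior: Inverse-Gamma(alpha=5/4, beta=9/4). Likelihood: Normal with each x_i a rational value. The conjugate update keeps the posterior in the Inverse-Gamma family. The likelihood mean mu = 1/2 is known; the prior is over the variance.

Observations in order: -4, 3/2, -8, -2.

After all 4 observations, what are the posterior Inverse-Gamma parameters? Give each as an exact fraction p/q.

obs 1: x=-4 → posterior Inverse-Gamma(7/4, 99/8)
obs 2: x=3/2 → posterior Inverse-Gamma(9/4, 103/8)
obs 3: x=-8 → posterior Inverse-Gamma(11/4, 49)
obs 4: x=-2 → posterior Inverse-Gamma(13/4, 417/8)

alpha=13/4, beta=417/8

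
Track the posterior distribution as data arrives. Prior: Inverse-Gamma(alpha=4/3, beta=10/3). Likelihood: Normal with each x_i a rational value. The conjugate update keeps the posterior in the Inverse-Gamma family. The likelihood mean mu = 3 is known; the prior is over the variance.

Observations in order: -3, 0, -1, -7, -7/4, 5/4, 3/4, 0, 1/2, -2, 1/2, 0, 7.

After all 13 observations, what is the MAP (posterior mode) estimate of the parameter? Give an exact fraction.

12953/848

obs 1: x=-3 → posterior Inverse-Gamma(11/6, 64/3)
obs 2: x=0 → posterior Inverse-Gamma(7/3, 155/6)
obs 3: x=-1 → posterior Inverse-Gamma(17/6, 203/6)
obs 4: x=-7 → posterior Inverse-Gamma(10/3, 503/6)
obs 5: x=-7/4 → posterior Inverse-Gamma(23/6, 9131/96)
obs 6: x=5/4 → posterior Inverse-Gamma(13/3, 4639/48)
obs 7: x=3/4 → posterior Inverse-Gamma(29/6, 9521/96)
obs 8: x=0 → posterior Inverse-Gamma(16/3, 9953/96)
obs 9: x=1/2 → posterior Inverse-Gamma(35/6, 10253/96)
obs 10: x=-2 → posterior Inverse-Gamma(19/3, 11453/96)
obs 11: x=1/2 → posterior Inverse-Gamma(41/6, 11753/96)
obs 12: x=0 → posterior Inverse-Gamma(22/3, 12185/96)
obs 13: x=7 → posterior Inverse-Gamma(47/6, 12953/96)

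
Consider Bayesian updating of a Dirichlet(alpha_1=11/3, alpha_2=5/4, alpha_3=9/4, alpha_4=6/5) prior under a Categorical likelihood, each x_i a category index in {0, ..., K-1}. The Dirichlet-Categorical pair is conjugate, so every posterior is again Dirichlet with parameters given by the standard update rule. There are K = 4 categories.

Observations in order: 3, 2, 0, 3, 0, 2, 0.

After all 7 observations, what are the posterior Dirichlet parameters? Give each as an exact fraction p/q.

alpha_1=20/3, alpha_2=5/4, alpha_3=17/4, alpha_4=16/5

obs 1: x=3 → posterior Dirichlet(11/3, 5/4, 9/4, 11/5)
obs 2: x=2 → posterior Dirichlet(11/3, 5/4, 13/4, 11/5)
obs 3: x=0 → posterior Dirichlet(14/3, 5/4, 13/4, 11/5)
obs 4: x=3 → posterior Dirichlet(14/3, 5/4, 13/4, 16/5)
obs 5: x=0 → posterior Dirichlet(17/3, 5/4, 13/4, 16/5)
obs 6: x=2 → posterior Dirichlet(17/3, 5/4, 17/4, 16/5)
obs 7: x=0 → posterior Dirichlet(20/3, 5/4, 17/4, 16/5)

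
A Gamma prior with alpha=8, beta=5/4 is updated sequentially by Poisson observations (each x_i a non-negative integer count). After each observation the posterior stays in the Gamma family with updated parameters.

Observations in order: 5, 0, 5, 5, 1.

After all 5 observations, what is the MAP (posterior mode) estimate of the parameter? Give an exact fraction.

obs 1: x=5 → posterior Gamma(13, 9/4)
obs 2: x=0 → posterior Gamma(13, 13/4)
obs 3: x=5 → posterior Gamma(18, 17/4)
obs 4: x=5 → posterior Gamma(23, 21/4)
obs 5: x=1 → posterior Gamma(24, 25/4)

92/25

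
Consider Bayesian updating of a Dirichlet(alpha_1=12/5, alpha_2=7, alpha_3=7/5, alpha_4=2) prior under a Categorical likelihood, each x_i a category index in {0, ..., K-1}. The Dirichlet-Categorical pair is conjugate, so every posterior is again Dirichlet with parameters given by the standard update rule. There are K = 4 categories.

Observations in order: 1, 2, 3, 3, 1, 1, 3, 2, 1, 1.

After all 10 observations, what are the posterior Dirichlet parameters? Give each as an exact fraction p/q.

obs 1: x=1 → posterior Dirichlet(12/5, 8, 7/5, 2)
obs 2: x=2 → posterior Dirichlet(12/5, 8, 12/5, 2)
obs 3: x=3 → posterior Dirichlet(12/5, 8, 12/5, 3)
obs 4: x=3 → posterior Dirichlet(12/5, 8, 12/5, 4)
obs 5: x=1 → posterior Dirichlet(12/5, 9, 12/5, 4)
obs 6: x=1 → posterior Dirichlet(12/5, 10, 12/5, 4)
obs 7: x=3 → posterior Dirichlet(12/5, 10, 12/5, 5)
obs 8: x=2 → posterior Dirichlet(12/5, 10, 17/5, 5)
obs 9: x=1 → posterior Dirichlet(12/5, 11, 17/5, 5)
obs 10: x=1 → posterior Dirichlet(12/5, 12, 17/5, 5)

alpha_1=12/5, alpha_2=12, alpha_3=17/5, alpha_4=5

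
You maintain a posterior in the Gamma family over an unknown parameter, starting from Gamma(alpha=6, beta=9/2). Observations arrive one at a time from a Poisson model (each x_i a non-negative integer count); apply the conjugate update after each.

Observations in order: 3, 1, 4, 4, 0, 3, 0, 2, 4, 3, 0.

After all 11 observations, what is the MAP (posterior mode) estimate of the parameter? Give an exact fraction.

58/31

obs 1: x=3 → posterior Gamma(9, 11/2)
obs 2: x=1 → posterior Gamma(10, 13/2)
obs 3: x=4 → posterior Gamma(14, 15/2)
obs 4: x=4 → posterior Gamma(18, 17/2)
obs 5: x=0 → posterior Gamma(18, 19/2)
obs 6: x=3 → posterior Gamma(21, 21/2)
obs 7: x=0 → posterior Gamma(21, 23/2)
obs 8: x=2 → posterior Gamma(23, 25/2)
obs 9: x=4 → posterior Gamma(27, 27/2)
obs 10: x=3 → posterior Gamma(30, 29/2)
obs 11: x=0 → posterior Gamma(30, 31/2)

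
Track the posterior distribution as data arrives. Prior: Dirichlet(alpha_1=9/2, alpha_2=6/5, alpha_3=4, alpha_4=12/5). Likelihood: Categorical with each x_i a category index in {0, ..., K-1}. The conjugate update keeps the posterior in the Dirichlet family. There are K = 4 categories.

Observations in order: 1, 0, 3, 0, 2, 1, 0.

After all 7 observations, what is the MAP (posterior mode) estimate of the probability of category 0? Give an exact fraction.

obs 1: x=1 → posterior Dirichlet(9/2, 11/5, 4, 12/5)
obs 2: x=0 → posterior Dirichlet(11/2, 11/5, 4, 12/5)
obs 3: x=3 → posterior Dirichlet(11/2, 11/5, 4, 17/5)
obs 4: x=0 → posterior Dirichlet(13/2, 11/5, 4, 17/5)
obs 5: x=2 → posterior Dirichlet(13/2, 11/5, 5, 17/5)
obs 6: x=1 → posterior Dirichlet(13/2, 16/5, 5, 17/5)
obs 7: x=0 → posterior Dirichlet(15/2, 16/5, 5, 17/5)

65/151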